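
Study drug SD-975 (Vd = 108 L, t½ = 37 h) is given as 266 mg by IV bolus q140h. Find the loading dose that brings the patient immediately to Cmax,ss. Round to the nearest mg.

287 mg

f = (1/2)^(140/37) ≈ 0.072605; accumulation ratio R = 1/(1−f) ≈ 1.07829.
Loading dose to hit Cmax,ss on first dose: D_load = D_maint·R ≈ 266 × 1.07829 ≈ 286.83 mg.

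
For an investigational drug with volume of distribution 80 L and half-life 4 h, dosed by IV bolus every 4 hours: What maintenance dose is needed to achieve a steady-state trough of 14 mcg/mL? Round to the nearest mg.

τ/t½ = 4/4 ≈ 1, so f = (1/2)^(4/4) ≈ 0.500000.
Cmin,ss = (D/Vd)·f/(1−f), so D = Cmin,ss·Vd·(1−f)/f.
D = 14 × 80 × (1−f)/f ≈ 14 × 80 × 1.00000 ≈ 1120.00 mg.

1120 mg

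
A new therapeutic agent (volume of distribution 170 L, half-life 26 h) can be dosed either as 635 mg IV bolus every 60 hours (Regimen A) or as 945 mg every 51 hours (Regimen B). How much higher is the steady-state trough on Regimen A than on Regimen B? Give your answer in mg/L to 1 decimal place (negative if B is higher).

-1.0 mg/L

Regimen A: f = (1/2)^(60/26) ≈ 0.2020; Cmin,ss = (635/170)·f/(1−f) ≈ 0.946 mg/L.
Regimen B: f = (1/2)^(51/26) ≈ 0.2568; Cmin,ss = (945/170)·f/(1−f) ≈ 1.921 mg/L.
Difference ≈ 0.946 − 1.921 ≈ -0.975 mg/L.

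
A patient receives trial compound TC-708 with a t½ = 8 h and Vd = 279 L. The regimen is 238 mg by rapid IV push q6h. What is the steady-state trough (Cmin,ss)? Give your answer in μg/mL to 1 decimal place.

τ/t½ = 6/8 ≈ 0.75, so fraction remaining f = (1/2)^(6/8) ≈ 0.5946.
Single-dose peak C₀ = D/Vd = 238/279 ≈ 0.853 μg/mL.
Steady-state trough Cmin,ss = C₀·f/(1−f) ≈ 0.853 × 0.5946/0.4054 ≈ 1.251 μg/mL.

1.3 μg/mL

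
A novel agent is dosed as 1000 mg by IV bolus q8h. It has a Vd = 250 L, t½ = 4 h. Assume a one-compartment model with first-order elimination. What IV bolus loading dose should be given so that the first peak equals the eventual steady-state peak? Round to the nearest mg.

f = (1/2)^(8/4) ≈ 0.250000; accumulation ratio R = 1/(1−f) ≈ 1.33333.
Loading dose to hit Cmax,ss on first dose: D_load = D_maint·R ≈ 1000 × 1.33333 ≈ 1333.33 mg.

1333 mg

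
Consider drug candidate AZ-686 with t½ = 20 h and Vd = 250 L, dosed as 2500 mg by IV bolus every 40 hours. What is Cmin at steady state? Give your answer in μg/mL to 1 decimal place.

3.3 μg/mL

The dosing interval is 2 half-lives, so f = 2^(−2) = 0.25.
At steady state, R = 1/(1 − 0.25) = 4/3.
Single-dose peak C₀ = D/Vd = 2500/250 = 10 μg/mL.
Steady-state peak Cmax,ss = C₀·R = 10 × 4/3 ≈ 13.333 μg/mL.
Steady-state trough Cmin,ss = Cmax,ss·f ≈ 13.333 × 0.25 ≈ 3.333 μg/mL.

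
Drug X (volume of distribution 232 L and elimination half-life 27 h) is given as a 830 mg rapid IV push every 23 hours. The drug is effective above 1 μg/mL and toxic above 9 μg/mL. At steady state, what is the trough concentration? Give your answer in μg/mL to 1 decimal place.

k = ln2/t½ = ln2/27 ≈ 0.025672 h⁻¹; fraction remaining f = e^(−kτ) = e^(−0.025672×23) ≈ 0.5541.
Each bolus raises the concentration by D/Vd = 830/232 ≈ 3.578 μg/mL.
Steady-state trough Cmin,ss = C₀·f/(1−f) ≈ 3.578 × 0.5541/0.4459 ≈ 4.446 μg/mL.
Trough 4.4 μg/mL vs MEC 1 μg/mL: adequate.

4.4 μg/mL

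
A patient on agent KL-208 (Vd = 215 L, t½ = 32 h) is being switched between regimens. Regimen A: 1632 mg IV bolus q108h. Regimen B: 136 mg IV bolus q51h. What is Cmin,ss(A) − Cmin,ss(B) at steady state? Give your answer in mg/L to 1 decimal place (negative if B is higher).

Regimen A: f = (1/2)^(108/32) ≈ 0.0964; Cmin,ss = (1632/215)·f/(1−f) ≈ 0.810 mg/L.
Regimen B: f = (1/2)^(51/32) ≈ 0.3313; Cmin,ss = (136/215)·f/(1−f) ≈ 0.313 mg/L.
Difference ≈ 0.810 − 0.313 ≈ 0.497 mg/L.

0.5 mg/L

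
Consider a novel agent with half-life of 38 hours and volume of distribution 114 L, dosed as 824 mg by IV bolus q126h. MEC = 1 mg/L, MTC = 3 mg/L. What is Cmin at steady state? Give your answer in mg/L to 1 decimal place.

0.8 mg/L

k = ln2/t½ = ln2/38 ≈ 0.018241 h⁻¹; fraction remaining f = e^(−kτ) = e^(−0.018241×126) ≈ 0.1004.
At steady state, accumulation factor R = 1/(1 − e^(−kτ)) ≈ 1.1116.
Each bolus raises the concentration by D/Vd = 824/114 ≈ 7.228 mg/L.
Steady-state peak Cmax,ss = C₀·R ≈ 7.228 × 1.1116 ≈ 8.035 mg/L.
One interval later, Cmin,ss = Cmax,ss·e^(−kτ) ≈ 8.035 × 0.1004 ≈ 0.807 mg/L.
Trough 0.8 mg/L vs MEC 1 mg/L: subtherapeutic.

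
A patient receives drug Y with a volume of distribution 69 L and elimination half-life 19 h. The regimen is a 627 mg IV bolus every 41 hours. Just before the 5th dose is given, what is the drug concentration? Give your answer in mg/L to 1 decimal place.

f = (1/2)^(τ/t½) = (1/2)^(41/19) ≈ 0.2241.
C₀ = D/Vd = 627/69 ≈ 9.087 mg/L.
Before the 5th dose, 4 doses have been given. Superposition: Cmin = C₀·(f + f² + … + f^4).
≈ 9.087 × (0.2241 + 0.0502 + 0.0113 + 0.0025) ≈ 9.087 × 0.2881 ≈ 2.618 mg/L.

2.6 mg/L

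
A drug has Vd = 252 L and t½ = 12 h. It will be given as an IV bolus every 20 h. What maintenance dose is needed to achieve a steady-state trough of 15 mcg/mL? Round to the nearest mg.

τ/t½ = 20/12 ≈ 1.6667, so f = (1/2)^(20/12) ≈ 0.314980.
Cmin,ss = (D/Vd)·f/(1−f), so D = Cmin,ss·Vd·(1−f)/f.
D = 15 × 252 × (1−f)/f ≈ 15 × 252 × 2.17480 ≈ 8220.74 mg.

8221 mg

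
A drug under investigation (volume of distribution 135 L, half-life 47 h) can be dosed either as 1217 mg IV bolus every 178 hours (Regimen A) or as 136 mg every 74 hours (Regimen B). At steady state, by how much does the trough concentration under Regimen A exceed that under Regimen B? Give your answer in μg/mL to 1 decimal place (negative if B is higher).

0.2 μg/mL

Regimen A: f = (1/2)^(178/47) ≈ 0.0724; Cmin,ss = (1217/135)·f/(1−f) ≈ 0.704 μg/mL.
Regimen B: f = (1/2)^(74/47) ≈ 0.3358; Cmin,ss = (136/135)·f/(1−f) ≈ 0.509 μg/mL.
Difference ≈ 0.704 − 0.509 ≈ 0.195 μg/mL.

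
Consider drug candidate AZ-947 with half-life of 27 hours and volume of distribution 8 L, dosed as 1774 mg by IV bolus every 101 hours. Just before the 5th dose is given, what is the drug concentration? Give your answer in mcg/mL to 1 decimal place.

f = (1/2)^(τ/t½) = (1/2)^(101/27) ≈ 0.0748.
C₀ = D/Vd = 1774/8 ≈ 221.750 mcg/mL.
Before the 5th dose, 4 doses have been given. Superposition: Cmin = C₀·(f + f² + … + f^4).
≈ 221.750 × (0.0748 + 0.0056 + 0.0004 + 0.0000) ≈ 221.750 × 0.0808 ≈ 17.917 mcg/mL.

17.9 mcg/mL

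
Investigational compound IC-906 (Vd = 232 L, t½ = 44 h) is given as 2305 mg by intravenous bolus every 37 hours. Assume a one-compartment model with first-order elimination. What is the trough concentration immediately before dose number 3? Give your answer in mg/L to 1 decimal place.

f = (1/2)^(τ/t½) = (1/2)^(37/44) ≈ 0.5583.
C₀ = D/Vd = 2305/232 ≈ 9.935 mg/L.
Before the 3rd dose, 2 doses have been given. Superposition: Cmin = C₀·(f + f²).
≈ 9.935 × (0.5583 + 0.3117) ≈ 9.935 × 0.8700 ≈ 8.643 mg/L.

8.6 mg/L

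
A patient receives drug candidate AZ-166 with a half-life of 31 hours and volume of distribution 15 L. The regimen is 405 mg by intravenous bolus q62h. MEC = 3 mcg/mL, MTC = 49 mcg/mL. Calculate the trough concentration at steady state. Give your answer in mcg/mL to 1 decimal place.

9.0 mcg/mL

The dosing interval is 2 half-lives, so f = 2^(−2) = 0.25.
Accumulation ratio R = 1/(1 − f) = 1/0.75 = 4/3.
Single-dose peak C₀ = D/Vd = 405/15 = 27 mcg/mL.
Steady-state peak Cmax,ss = C₀·R = 27 × 4/3 ≈ 36.000 mcg/mL.
Steady-state trough Cmin,ss = Cmax,ss·f ≈ 36.000 × 0.25 ≈ 9.000 mcg/mL.
Trough 9.0 mcg/mL vs MEC 3 mcg/mL: adequate.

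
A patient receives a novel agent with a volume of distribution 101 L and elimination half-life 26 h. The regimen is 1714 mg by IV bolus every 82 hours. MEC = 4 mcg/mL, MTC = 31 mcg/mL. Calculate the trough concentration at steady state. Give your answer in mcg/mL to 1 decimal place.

k = ln2/t½ = ln2/26 ≈ 0.026660 h⁻¹; fraction remaining f = e^(−kτ) = e^(−0.026660×82) ≈ 0.1124.
Each bolus raises the concentration by D/Vd = 1714/101 ≈ 16.970 mcg/mL.
Steady-state trough Cmin,ss = C₀·f/(1−f) ≈ 16.970 × 0.1124/0.8876 ≈ 2.149 mcg/mL.
Trough 2.1 mcg/mL vs MEC 4 mcg/mL: subtherapeutic.

2.1 mcg/mL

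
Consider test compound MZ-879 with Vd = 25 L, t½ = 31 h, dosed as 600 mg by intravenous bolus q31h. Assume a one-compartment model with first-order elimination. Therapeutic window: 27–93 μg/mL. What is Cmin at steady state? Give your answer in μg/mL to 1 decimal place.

24.0 μg/mL

τ = 31 h = 1 half-life, so f = (1/2)^1 = 0.5.
At steady state, R = 1/(1 − 0.5) = 2/1.
Single-dose peak C₀ = D/Vd = 600/25 = 24 μg/mL.
Steady-state peak Cmax,ss = C₀·R = 24 × 2/1 ≈ 48.000 μg/mL.
Steady-state trough Cmin,ss = Cmax,ss·f ≈ 48.000 × 0.5 ≈ 24.000 μg/mL.
Trough 24.0 μg/mL vs MEC 27 μg/mL: subtherapeutic.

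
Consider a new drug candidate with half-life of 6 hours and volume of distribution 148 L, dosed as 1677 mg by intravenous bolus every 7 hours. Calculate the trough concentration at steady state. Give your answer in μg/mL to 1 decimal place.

τ/t½ = 7/6 ≈ 1.1667, so fraction remaining f = (1/2)^(7/6) ≈ 0.4454.
At steady state, accumulation factor R = 1/(1 − e^(−kτ)) ≈ 1.8031.
Single-dose peak C₀ = D/Vd = 1677/148 ≈ 11.331 μg/mL.
Cmax,ss = C₀/(1 − f) ≈ 11.331/0.5546 ≈ 20.431 μg/mL.
One interval later, Cmin,ss = Cmax,ss·e^(−kτ) ≈ 20.431 × 0.4454 ≈ 9.100 μg/mL.

9.1 μg/mL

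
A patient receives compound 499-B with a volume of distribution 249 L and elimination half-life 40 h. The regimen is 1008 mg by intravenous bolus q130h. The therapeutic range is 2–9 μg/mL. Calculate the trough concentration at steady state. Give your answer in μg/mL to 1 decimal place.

Over one 130-h interval, 130/40 ≈ 3.25 half-lives elapse, leaving f ≈ 0.1051 of each dose.
Each bolus raises the concentration by D/Vd = 1008/249 ≈ 4.048 μg/mL.
Steady-state trough Cmin,ss = C₀·f/(1−f) ≈ 4.048 × 0.1051/0.8949 ≈ 0.475 μg/mL.
Trough 0.5 μg/mL vs MEC 2 μg/mL: subtherapeutic.

0.5 μg/mL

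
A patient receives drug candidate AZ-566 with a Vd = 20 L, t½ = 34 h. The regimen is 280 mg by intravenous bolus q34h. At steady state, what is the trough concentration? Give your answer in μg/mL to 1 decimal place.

τ = 34 h = 1 half-life, so f = (1/2)^1 = 0.5.
At steady state, R = 1/(1 − 0.5) = 2/1.
Single-dose peak C₀ = D/Vd = 280/20 = 14 μg/mL.
Steady-state peak Cmax,ss = C₀·R = 14 × 2/1 ≈ 28.000 μg/mL.
Steady-state trough Cmin,ss = Cmax,ss·f ≈ 28.000 × 0.5 ≈ 14.000 μg/mL.

14.0 μg/mL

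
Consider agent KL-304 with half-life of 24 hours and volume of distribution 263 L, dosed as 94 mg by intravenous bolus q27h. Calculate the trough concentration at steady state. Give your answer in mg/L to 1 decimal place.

0.3 mg/L

k = ln2/t½ = ln2/24 ≈ 0.028881 h⁻¹; fraction remaining f = e^(−kτ) = e^(−0.028881×27) ≈ 0.4585.
Single-dose peak C₀ = D/Vd = 94/263 ≈ 0.357 mg/L.
Steady-state trough Cmin,ss = C₀·f/(1−f) ≈ 0.357 × 0.4585/0.5415 ≈ 0.302 mg/L.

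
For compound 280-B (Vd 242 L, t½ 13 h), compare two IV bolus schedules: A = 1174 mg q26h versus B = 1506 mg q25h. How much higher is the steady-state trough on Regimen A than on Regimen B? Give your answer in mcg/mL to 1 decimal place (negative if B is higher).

-0.6 mcg/mL

Regimen A: f = (1/2)^(26/13) ≈ 0.2500; Cmin,ss = (1174/242)·f/(1−f) ≈ 1.617 mcg/mL.
Regimen B: f = (1/2)^(25/13) ≈ 0.2637; Cmin,ss = (1506/242)·f/(1−f) ≈ 2.229 mcg/mL.
Difference ≈ 1.617 − 2.229 ≈ -0.612 mcg/mL.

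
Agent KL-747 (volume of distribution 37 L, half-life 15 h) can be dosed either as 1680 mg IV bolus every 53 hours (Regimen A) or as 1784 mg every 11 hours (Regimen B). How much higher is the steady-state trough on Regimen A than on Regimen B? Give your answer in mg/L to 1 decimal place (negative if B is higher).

-68.5 mg/L

Regimen A: f = (1/2)^(53/15) ≈ 0.0864; Cmin,ss = (1680/37)·f/(1−f) ≈ 4.294 mg/L.
Regimen B: f = (1/2)^(11/15) ≈ 0.6015; Cmin,ss = (1784/37)·f/(1−f) ≈ 72.778 mg/L.
Difference ≈ 4.294 − 72.778 ≈ -68.484 mg/L.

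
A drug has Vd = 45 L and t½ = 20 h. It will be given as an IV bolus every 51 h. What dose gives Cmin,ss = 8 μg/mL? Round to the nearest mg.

τ/t½ = 51/20 ≈ 2.55, so f = (1/2)^(51/20) ≈ 0.170755.
Cmin,ss = (D/Vd)·f/(1−f), so D = Cmin,ss·Vd·(1−f)/f.
D = 8 × 45 × (1−f)/f ≈ 8 × 45 × 4.85634 ≈ 1748.28 mg.

1748 mg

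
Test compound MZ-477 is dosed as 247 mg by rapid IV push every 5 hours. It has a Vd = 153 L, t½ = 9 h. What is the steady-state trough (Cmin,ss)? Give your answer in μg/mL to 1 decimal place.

τ/t½ = 5/9 ≈ 0.55556, so fraction remaining f = (1/2)^(5/9) ≈ 0.6804.
Accumulation ratio R = 1/(1 − f) ≈ 1/0.3196 ≈ 3.1289.
Single-dose peak C₀ = D/Vd = 247/153 ≈ 1.614 μg/mL.
Cmax,ss = C₀/(1 − f) ≈ 1.614/0.3196 ≈ 5.050 μg/mL.
Steady-state trough Cmin,ss = Cmax,ss·f ≈ 5.050 × 0.6804 ≈ 3.436 μg/mL.

3.4 μg/mL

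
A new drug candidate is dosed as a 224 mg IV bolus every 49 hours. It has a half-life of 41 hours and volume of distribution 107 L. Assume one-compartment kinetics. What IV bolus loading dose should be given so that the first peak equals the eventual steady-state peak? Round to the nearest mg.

f = (1/2)^(49/41) ≈ 0.436750; accumulation ratio R = 1/(1−f) ≈ 1.77541.
Loading dose to hit Cmax,ss on first dose: D_load = D_maint·R ≈ 224 × 1.77541 ≈ 397.69 mg.

398 mg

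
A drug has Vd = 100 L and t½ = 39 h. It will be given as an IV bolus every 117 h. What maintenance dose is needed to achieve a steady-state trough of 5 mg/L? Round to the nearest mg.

3500 mg

τ/t½ = 117/39 ≈ 3, so f = (1/2)^(117/39) ≈ 0.125000.
Cmin,ss = (D/Vd)·f/(1−f), so D = Cmin,ss·Vd·(1−f)/f.
D = 5 × 100 × (1−f)/f ≈ 5 × 100 × 7.00000 ≈ 3500.00 mg.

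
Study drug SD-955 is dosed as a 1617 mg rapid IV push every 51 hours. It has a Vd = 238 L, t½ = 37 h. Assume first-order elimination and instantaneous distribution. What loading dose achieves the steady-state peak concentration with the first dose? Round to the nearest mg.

f = (1/2)^(51/37) ≈ 0.384651; accumulation ratio R = 1/(1−f) ≈ 1.62509.
Loading dose to hit Cmax,ss on first dose: D_load = D_maint·R ≈ 1617 × 1.62509 ≈ 2627.77 mg.

2628 mg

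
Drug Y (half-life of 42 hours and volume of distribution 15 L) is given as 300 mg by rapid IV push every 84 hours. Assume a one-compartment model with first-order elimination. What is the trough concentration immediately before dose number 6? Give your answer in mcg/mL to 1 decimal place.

6.7 mcg/mL

f = (1/2)^(τ/t½) = (1/2)^(84/42) ≈ 0.2500.
C₀ = D/Vd = 300/15 ≈ 20.000 mcg/mL.
Before the 6th dose, 5 doses have been given. Superposition: Cmin = C₀·(f + f² + … + f^5).
≈ 20.000 × (0.2500 + 0.0625 + 0.0156 + 0.0039 + 0.0010) ≈ 20.000 × 0.3330 ≈ 6.660 mcg/mL.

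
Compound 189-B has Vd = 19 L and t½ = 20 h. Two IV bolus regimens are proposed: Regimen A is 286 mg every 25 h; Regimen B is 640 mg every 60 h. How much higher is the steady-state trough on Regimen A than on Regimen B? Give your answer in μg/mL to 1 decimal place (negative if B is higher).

6.1 μg/mL

Regimen A: f = (1/2)^(25/20) ≈ 0.4204; Cmin,ss = (286/19)·f/(1−f) ≈ 10.918 μg/mL.
Regimen B: f = (1/2)^(60/20) ≈ 0.1250; Cmin,ss = (640/19)·f/(1−f) ≈ 4.812 μg/mL.
Difference ≈ 10.918 − 4.812 ≈ 6.106 μg/mL.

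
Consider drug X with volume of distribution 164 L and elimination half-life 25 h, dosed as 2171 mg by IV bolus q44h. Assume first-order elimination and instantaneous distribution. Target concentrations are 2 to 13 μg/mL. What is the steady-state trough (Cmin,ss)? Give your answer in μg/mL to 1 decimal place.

5.5 μg/mL

Over one 44-h interval, 44/25 ≈ 1.76 half-lives elapse, leaving f ≈ 0.2952 of each dose.
At steady state, accumulation factor R = 1/(1 − e^(−kτ)) ≈ 1.4188.
Each bolus raises the concentration by D/Vd = 2171/164 ≈ 13.238 μg/mL.
Cmax,ss = C₀/(1 − f) ≈ 13.238/0.7048 ≈ 18.783 μg/mL.
Steady-state trough Cmin,ss = Cmax,ss·f ≈ 18.783 × 0.2952 ≈ 5.545 μg/mL.
Trough 5.5 μg/mL vs MEC 2 μg/mL: adequate.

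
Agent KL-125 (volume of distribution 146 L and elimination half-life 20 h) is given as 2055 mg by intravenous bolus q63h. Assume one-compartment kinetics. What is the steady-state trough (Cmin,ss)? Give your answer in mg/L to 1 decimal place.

Over one 63-h interval, 63/20 ≈ 3.15 half-lives elapse, leaving f ≈ 0.1127 of each dose.
At steady state, accumulation factor R = 1/(1 − e^(−kτ)) ≈ 1.1270.
Each bolus raises the concentration by D/Vd = 2055/146 ≈ 14.075 mg/L.
Steady-state peak Cmax,ss = C₀·R ≈ 14.075 × 1.1270 ≈ 15.863 mg/L.
One interval later, Cmin,ss = Cmax,ss·e^(−kτ) ≈ 15.863 × 0.1127 ≈ 1.788 mg/L.

1.8 mg/L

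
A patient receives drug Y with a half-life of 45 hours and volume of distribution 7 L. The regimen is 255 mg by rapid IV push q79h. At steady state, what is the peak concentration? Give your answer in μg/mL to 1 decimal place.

51.8 μg/mL

τ/t½ = 79/45 ≈ 1.7556, so fraction remaining f = (1/2)^(79/45) ≈ 0.2962.
At steady state, accumulation factor R = 1/(1 − e^(−kτ)) ≈ 1.4209.
Single-dose peak C₀ = D/Vd = 255/7 ≈ 36.429 μg/mL.
Steady-state peak Cmax,ss = C₀·R ≈ 36.429 × 1.4209 ≈ 51.762 μg/mL.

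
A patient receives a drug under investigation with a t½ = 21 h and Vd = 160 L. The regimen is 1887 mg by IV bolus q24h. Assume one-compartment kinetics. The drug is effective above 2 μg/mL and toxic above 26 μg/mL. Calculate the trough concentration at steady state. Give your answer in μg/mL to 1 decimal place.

9.8 μg/mL

τ/t½ = 24/21 ≈ 1.1429, so fraction remaining f = (1/2)^(24/21) ≈ 0.4529.
At steady state, accumulation factor R = 1/(1 − e^(−kτ)) ≈ 1.8278.
Single-dose peak C₀ = D/Vd = 1887/160 ≈ 11.794 μg/mL.
Cmax,ss = C₀/(1 − f) ≈ 11.794/0.5471 ≈ 21.557 μg/mL.
Steady-state trough Cmin,ss = Cmax,ss·f ≈ 21.557 × 0.4529 ≈ 9.763 μg/mL.
Trough 9.8 μg/mL vs MEC 2 μg/mL: adequate.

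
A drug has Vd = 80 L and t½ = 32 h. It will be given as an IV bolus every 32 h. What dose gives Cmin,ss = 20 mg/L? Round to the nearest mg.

1600 mg

τ/t½ = 32/32 ≈ 1, so f = (1/2)^(32/32) ≈ 0.500000.
Cmin,ss = (D/Vd)·f/(1−f), so D = Cmin,ss·Vd·(1−f)/f.
D = 20 × 80 × (1−f)/f ≈ 20 × 80 × 1.00000 ≈ 1600.00 mg.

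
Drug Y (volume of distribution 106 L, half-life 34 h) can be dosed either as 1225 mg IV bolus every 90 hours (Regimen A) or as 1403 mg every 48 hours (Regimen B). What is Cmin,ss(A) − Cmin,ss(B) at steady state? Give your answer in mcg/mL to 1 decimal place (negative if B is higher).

Regimen A: f = (1/2)^(90/34) ≈ 0.1596; Cmin,ss = (1225/106)·f/(1−f) ≈ 2.195 mcg/mL.
Regimen B: f = (1/2)^(48/34) ≈ 0.3759; Cmin,ss = (1403/106)·f/(1−f) ≈ 7.972 mcg/mL.
Difference ≈ 2.195 − 7.972 ≈ -5.777 mcg/mL.

-5.8 mcg/mL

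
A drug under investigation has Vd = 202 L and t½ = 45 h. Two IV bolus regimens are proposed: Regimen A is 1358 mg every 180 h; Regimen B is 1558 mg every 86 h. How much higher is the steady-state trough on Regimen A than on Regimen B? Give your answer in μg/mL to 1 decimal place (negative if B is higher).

-2.3 μg/mL

Regimen A: f = (1/2)^(180/45) ≈ 0.0625; Cmin,ss = (1358/202)·f/(1−f) ≈ 0.448 μg/mL.
Regimen B: f = (1/2)^(86/45) ≈ 0.2659; Cmin,ss = (1558/202)·f/(1−f) ≈ 2.794 μg/mL.
Difference ≈ 0.448 − 2.794 ≈ -2.346 μg/mL.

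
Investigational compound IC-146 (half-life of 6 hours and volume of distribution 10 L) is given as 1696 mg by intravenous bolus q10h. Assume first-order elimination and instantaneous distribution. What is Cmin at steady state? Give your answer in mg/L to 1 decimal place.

78.0 mg/L

τ/t½ = 10/6 ≈ 1.6667, so fraction remaining f = (1/2)^(10/6) ≈ 0.3150.
At steady state, accumulation factor R = 1/(1 − e^(−kτ)) ≈ 1.4599.
Each bolus raises the concentration by D/Vd = 1696/10 ≈ 169.600 mg/L.
Cmax,ss = C₀/(1 − f) ≈ 169.600/0.6850 ≈ 247.591 mg/L.
One interval later, Cmin,ss = Cmax,ss·e^(−kτ) ≈ 247.591 × 0.3150 ≈ 77.991 mg/L.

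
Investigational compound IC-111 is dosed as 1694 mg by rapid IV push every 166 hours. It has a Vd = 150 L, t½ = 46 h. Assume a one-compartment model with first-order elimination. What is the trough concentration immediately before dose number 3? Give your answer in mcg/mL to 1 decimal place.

1.0 mcg/mL

f = (1/2)^(τ/t½) = (1/2)^(166/46) ≈ 0.0820.
C₀ = D/Vd = 1694/150 ≈ 11.293 mcg/mL.
Before the 3rd dose, 2 doses have been given. Superposition: Cmin = C₀·(f + f²).
≈ 11.293 × (0.0820 + 0.0067) ≈ 11.293 × 0.0887 ≈ 1.002 mcg/mL.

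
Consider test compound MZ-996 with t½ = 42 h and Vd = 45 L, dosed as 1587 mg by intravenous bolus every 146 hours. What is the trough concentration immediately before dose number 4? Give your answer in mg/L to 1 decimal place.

f = (1/2)^(τ/t½) = (1/2)^(146/42) ≈ 0.0899.
C₀ = D/Vd = 1587/45 ≈ 35.267 mg/L.
Before the 4th dose, 3 doses have been given. Superposition: Cmin = C₀·(f + f² + … + f^3).
≈ 35.267 × (0.0899 + 0.0081 + 0.0007) ≈ 35.267 × 0.0987 ≈ 3.481 mg/L.

3.5 mg/L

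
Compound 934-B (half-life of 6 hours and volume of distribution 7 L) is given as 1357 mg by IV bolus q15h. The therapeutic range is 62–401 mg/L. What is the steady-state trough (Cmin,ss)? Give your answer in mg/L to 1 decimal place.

τ/t½ = 15/6 ≈ 2.5, so fraction remaining f = (1/2)^(15/6) ≈ 0.1768.
Accumulation ratio R = 1/(1 − f) ≈ 1/0.8232 ≈ 1.2148.
Each bolus raises the concentration by D/Vd = 1357/7 ≈ 193.857 mg/L.
Cmax,ss = C₀/(1 − f) ≈ 193.857/0.8232 ≈ 235.492 mg/L.
Steady-state trough Cmin,ss = Cmax,ss·f ≈ 235.492 × 0.1768 ≈ 41.635 mg/L.
Trough 41.6 mg/L vs MEC 62 mg/L: subtherapeutic.

41.6 mg/L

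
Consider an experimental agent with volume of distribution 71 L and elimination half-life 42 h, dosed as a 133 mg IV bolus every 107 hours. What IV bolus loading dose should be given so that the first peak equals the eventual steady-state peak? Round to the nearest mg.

160 mg

f = (1/2)^(107/42) ≈ 0.171037; accumulation ratio R = 1/(1−f) ≈ 1.20633.
Loading dose to hit Cmax,ss on first dose: D_load = D_maint·R ≈ 133 × 1.20633 ≈ 160.44 mg.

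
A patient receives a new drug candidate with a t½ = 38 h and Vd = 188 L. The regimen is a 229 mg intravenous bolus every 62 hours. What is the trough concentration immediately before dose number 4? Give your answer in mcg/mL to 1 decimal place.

0.6 mcg/mL

f = (1/2)^(τ/t½) = (1/2)^(62/38) ≈ 0.3227.
C₀ = D/Vd = 229/188 ≈ 1.218 mcg/mL.
Before the 4th dose, 3 doses have been given. Superposition: Cmin = C₀·(f + f² + … + f^3).
≈ 1.218 × (0.3227 + 0.1041 + 0.0336) ≈ 1.218 × 0.4604 ≈ 0.561 mcg/mL.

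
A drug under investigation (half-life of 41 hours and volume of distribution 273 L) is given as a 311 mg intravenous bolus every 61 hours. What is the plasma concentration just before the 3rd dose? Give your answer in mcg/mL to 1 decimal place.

0.6 mcg/mL

f = (1/2)^(τ/t½) = (1/2)^(61/41) ≈ 0.3566.
C₀ = D/Vd = 311/273 ≈ 1.139 mcg/mL.
Before the 3rd dose, 2 doses have been given. Superposition: Cmin = C₀·(f + f²).
≈ 1.139 × (0.3566 + 0.1272) ≈ 1.139 × 0.4838 ≈ 0.551 mcg/mL.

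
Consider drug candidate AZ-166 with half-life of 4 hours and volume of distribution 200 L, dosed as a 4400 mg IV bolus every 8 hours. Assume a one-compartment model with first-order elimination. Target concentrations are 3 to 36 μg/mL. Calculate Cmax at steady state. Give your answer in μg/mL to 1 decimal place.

29.3 μg/mL

τ = 8 h = 2 half-lives, so f = (1/2)^2 = 0.25.
At steady state, R = 1/(1 − 0.25) = 4/3.
Single-dose peak C₀ = D/Vd = 4400/200 = 22 μg/mL.
Steady-state peak Cmax,ss = C₀·R = 22 × 4/3 ≈ 29.333 μg/mL.
Peak 29.3 μg/mL vs MTC 36 μg/mL: below toxic threshold.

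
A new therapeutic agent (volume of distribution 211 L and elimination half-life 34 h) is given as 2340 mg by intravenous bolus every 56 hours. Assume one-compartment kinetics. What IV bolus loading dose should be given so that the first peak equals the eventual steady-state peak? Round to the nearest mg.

f = (1/2)^(56/34) ≈ 0.319290; accumulation ratio R = 1/(1−f) ≈ 1.46905.
Loading dose to hit Cmax,ss on first dose: D_load = D_maint·R ≈ 2340 × 1.46905 ≈ 3437.58 mg.

3438 mg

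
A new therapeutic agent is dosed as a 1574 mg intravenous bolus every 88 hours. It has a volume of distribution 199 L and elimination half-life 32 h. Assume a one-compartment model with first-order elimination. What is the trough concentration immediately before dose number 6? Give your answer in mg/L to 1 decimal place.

1.4 mg/L

f = (1/2)^(τ/t½) = (1/2)^(88/32) ≈ 0.1487.
C₀ = D/Vd = 1574/199 ≈ 7.910 mg/L.
Before the 6th dose, 5 doses have been given. Superposition: Cmin = C₀·(f + f² + … + f^5).
≈ 7.910 × (0.1487 + 0.0221 + 0.0033 + 0.0005 + 0.0001) ≈ 7.910 × 0.1747 ≈ 1.382 mg/L.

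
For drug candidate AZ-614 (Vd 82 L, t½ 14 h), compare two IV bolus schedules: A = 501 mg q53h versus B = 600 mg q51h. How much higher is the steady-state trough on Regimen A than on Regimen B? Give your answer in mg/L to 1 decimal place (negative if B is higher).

-0.2 mg/L

Regimen A: f = (1/2)^(53/14) ≈ 0.0725; Cmin,ss = (501/82)·f/(1−f) ≈ 0.478 mg/L.
Regimen B: f = (1/2)^(51/14) ≈ 0.0801; Cmin,ss = (600/82)·f/(1−f) ≈ 0.637 mg/L.
Difference ≈ 0.478 − 0.637 ≈ -0.159 mg/L.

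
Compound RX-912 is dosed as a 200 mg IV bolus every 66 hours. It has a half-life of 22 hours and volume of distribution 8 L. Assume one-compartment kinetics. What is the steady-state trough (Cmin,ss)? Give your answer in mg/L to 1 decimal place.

3.6 mg/L

τ = 66 h = 3 half-lives, so f = (1/2)^3 = 0.125.
Accumulation ratio R = 1/(1 − f) = 1/0.875 = 8/7.
Single-dose peak C₀ = D/Vd = 200/8 = 25 mg/L.
Steady-state peak Cmax,ss = C₀·R = 25 × 8/7 ≈ 28.571 mg/L.
Steady-state trough Cmin,ss = Cmax,ss·f ≈ 28.571 × 0.125 ≈ 3.571 mg/L.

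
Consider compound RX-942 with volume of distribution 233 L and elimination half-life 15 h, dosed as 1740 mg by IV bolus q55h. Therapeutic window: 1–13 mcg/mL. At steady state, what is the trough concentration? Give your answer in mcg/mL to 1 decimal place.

τ/t½ = 55/15 ≈ 3.6667, so fraction remaining f = (1/2)^(55/15) ≈ 0.0787.
Each bolus raises the concentration by D/Vd = 1740/233 ≈ 7.468 mcg/mL.
Steady-state trough Cmin,ss = C₀·f/(1−f) ≈ 7.468 × 0.0787/0.9213 ≈ 0.638 mcg/mL.
Trough 0.6 mcg/mL vs MEC 1 mcg/mL: subtherapeutic.

0.6 mcg/mL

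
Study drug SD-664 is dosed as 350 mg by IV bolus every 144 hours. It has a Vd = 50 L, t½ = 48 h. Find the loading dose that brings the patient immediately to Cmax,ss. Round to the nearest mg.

400 mg

f = (1/2)^(144/48) ≈ 0.125000; accumulation ratio R = 1/(1−f) ≈ 1.14286.
Loading dose to hit Cmax,ss on first dose: D_load = D_maint·R ≈ 350 × 1.14286 ≈ 400.00 mg.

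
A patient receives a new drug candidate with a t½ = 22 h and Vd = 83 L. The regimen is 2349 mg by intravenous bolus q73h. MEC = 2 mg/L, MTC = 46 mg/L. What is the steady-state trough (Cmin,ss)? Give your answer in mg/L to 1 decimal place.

3.2 mg/L

τ/t½ = 73/22 ≈ 3.3182, so fraction remaining f = (1/2)^(73/22) ≈ 0.1003.
Accumulation ratio R = 1/(1 − f) ≈ 1/0.8997 ≈ 1.1115.
Single-dose peak C₀ = D/Vd = 2349/83 ≈ 28.301 mg/L.
Steady-state peak Cmax,ss = C₀·R ≈ 28.301 × 1.1115 ≈ 31.457 mg/L.
One interval later, Cmin,ss = Cmax,ss·e^(−kτ) ≈ 31.457 × 0.1003 ≈ 3.155 mg/L.
Trough 3.2 mg/L vs MEC 2 mg/L: adequate.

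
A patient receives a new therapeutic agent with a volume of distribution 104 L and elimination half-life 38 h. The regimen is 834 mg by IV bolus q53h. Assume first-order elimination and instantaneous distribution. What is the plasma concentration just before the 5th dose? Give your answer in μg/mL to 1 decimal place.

4.8 μg/mL

f = (1/2)^(τ/t½) = (1/2)^(53/38) ≈ 0.3803.
C₀ = D/Vd = 834/104 ≈ 8.019 μg/mL.
Before the 5th dose, 4 doses have been given. Superposition: Cmin = C₀·(f + f² + … + f^4).
≈ 8.019 × (0.3803 + 0.1446 + 0.0550 + 0.0209) ≈ 8.019 × 0.6008 ≈ 4.818 μg/mL.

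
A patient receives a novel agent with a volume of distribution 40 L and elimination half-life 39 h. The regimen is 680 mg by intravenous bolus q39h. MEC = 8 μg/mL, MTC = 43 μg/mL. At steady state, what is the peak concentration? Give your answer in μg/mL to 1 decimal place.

τ = 39 h = 1 half-life, so f = (1/2)^1 = 0.5.
At steady state, R = 1/(1 − 0.5) = 2/1.
Single-dose peak C₀ = D/Vd = 680/40 = 17 μg/mL.
Steady-state peak Cmax,ss = C₀·R = 17 × 2/1 ≈ 34.000 μg/mL.
Peak 34.0 μg/mL vs MTC 43 μg/mL: below toxic threshold.

34.0 μg/mL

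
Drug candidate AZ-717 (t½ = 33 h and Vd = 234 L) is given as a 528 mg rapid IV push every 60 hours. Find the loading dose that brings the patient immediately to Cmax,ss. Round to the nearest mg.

737 mg

f = (1/2)^(60/33) ≈ 0.283578; accumulation ratio R = 1/(1−f) ≈ 1.39583.
Loading dose to hit Cmax,ss on first dose: D_load = D_maint·R ≈ 528 × 1.39583 ≈ 737.00 mg.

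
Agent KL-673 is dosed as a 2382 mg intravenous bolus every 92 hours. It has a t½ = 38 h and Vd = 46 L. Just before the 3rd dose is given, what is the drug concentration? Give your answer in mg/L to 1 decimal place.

11.5 mg/L

f = (1/2)^(τ/t½) = (1/2)^(92/38) ≈ 0.1867.
C₀ = D/Vd = 2382/46 ≈ 51.783 mg/L.
Before the 3rd dose, 2 doses have been given. Superposition: Cmin = C₀·(f + f²).
≈ 51.783 × (0.1867 + 0.0349) ≈ 51.783 × 0.2216 ≈ 11.475 mg/L.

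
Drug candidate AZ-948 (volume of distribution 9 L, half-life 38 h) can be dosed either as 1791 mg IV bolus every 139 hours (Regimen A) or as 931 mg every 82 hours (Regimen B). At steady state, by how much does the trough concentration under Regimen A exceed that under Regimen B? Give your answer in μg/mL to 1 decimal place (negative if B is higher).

Regimen A: f = (1/2)^(139/38) ≈ 0.0792; Cmin,ss = (1791/9)·f/(1−f) ≈ 17.116 μg/mL.
Regimen B: f = (1/2)^(82/38) ≈ 0.2241; Cmin,ss = (931/9)·f/(1−f) ≈ 29.877 μg/mL.
Difference ≈ 17.116 − 29.877 ≈ -12.761 μg/mL.

-12.8 μg/mL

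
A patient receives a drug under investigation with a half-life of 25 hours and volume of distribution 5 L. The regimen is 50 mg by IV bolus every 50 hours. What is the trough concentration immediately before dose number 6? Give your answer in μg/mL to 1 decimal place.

3.3 μg/mL

f = (1/2)^(τ/t½) = (1/2)^(50/25) ≈ 0.2500.
C₀ = D/Vd = 50/5 ≈ 10.000 μg/mL.
Before the 6th dose, 5 doses have been given. Superposition: Cmin = C₀·(f + f² + … + f^5).
≈ 10.000 × (0.2500 + 0.0625 + 0.0156 + 0.0039 + 0.0010) ≈ 10.000 × 0.3330 ≈ 3.330 μg/mL.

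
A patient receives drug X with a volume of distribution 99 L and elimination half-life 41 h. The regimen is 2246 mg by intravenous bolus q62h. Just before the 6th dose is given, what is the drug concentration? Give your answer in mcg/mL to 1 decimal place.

12.2 mcg/mL

f = (1/2)^(τ/t½) = (1/2)^(62/41) ≈ 0.3506.
C₀ = D/Vd = 2246/99 ≈ 22.687 mcg/mL.
Before the 6th dose, 5 doses have been given. Superposition: Cmin = C₀·(f + f² + … + f^5).
≈ 22.687 × (0.3506 + 0.1229 + 0.0431 + 0.0151 + 0.0053) ≈ 22.687 × 0.5370 ≈ 12.183 mcg/mL.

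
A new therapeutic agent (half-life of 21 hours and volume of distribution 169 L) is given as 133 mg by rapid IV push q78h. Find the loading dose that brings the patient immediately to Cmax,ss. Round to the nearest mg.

144 mg

f = (1/2)^(78/21) ≈ 0.076188; accumulation ratio R = 1/(1−f) ≈ 1.08247.
Loading dose to hit Cmax,ss on first dose: D_load = D_maint·R ≈ 133 × 1.08247 ≈ 143.97 mg.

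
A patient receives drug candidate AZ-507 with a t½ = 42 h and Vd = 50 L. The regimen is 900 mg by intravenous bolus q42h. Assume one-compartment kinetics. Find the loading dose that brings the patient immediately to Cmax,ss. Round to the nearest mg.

1800 mg

f = (1/2)^(42/42) ≈ 0.500000; accumulation ratio R = 1/(1−f) ≈ 2.00000.
Loading dose to hit Cmax,ss on first dose: D_load = D_maint·R ≈ 900 × 2.00000 ≈ 1800.00 mg.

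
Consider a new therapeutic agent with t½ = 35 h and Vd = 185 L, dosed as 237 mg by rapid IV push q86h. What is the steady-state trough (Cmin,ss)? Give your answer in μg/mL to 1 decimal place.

0.3 μg/mL

k = ln2/t½ = ln2/35 ≈ 0.019804 h⁻¹; fraction remaining f = e^(−kτ) = e^(−0.019804×86) ≈ 0.1821.
At steady state, accumulation factor R = 1/(1 − e^(−kτ)) ≈ 1.2226.
Single-dose peak C₀ = D/Vd = 237/185 ≈ 1.281 μg/mL.
Cmax,ss = C₀/(1 − f) ≈ 1.281/0.8179 ≈ 1.566 μg/mL.
One interval later, Cmin,ss = Cmax,ss·e^(−kτ) ≈ 1.566 × 0.1821 ≈ 0.285 μg/mL.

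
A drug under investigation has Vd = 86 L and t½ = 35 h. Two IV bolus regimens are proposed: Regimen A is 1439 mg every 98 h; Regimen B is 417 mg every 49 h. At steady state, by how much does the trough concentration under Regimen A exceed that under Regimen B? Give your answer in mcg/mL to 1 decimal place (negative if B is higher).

Regimen A: f = (1/2)^(98/35) ≈ 0.1436; Cmin,ss = (1439/86)·f/(1−f) ≈ 2.806 mcg/mL.
Regimen B: f = (1/2)^(49/35) ≈ 0.3789; Cmin,ss = (417/86)·f/(1−f) ≈ 2.958 mcg/mL.
Difference ≈ 2.806 − 2.958 ≈ -0.152 mcg/mL.

-0.2 mcg/mL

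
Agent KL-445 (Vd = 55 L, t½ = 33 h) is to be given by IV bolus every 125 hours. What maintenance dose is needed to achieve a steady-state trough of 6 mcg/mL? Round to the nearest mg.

τ/t½ = 125/33 ≈ 3.7879, so f = (1/2)^(125/33) ≈ 0.072399.
Cmin,ss = (D/Vd)·f/(1−f), so D = Cmin,ss·Vd·(1−f)/f.
D = 6 × 55 × (1−f)/f ≈ 6 × 55 × 12.81235 ≈ 4228.08 mg.

4228 mg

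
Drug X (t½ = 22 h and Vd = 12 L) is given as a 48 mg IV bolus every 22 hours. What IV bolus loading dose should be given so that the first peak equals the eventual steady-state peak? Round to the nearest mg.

f = (1/2)^(22/22) ≈ 0.500000; accumulation ratio R = 1/(1−f) ≈ 2.00000.
Loading dose to hit Cmax,ss on first dose: D_load = D_maint·R ≈ 48 × 2.00000 ≈ 96.00 mg.

96 mg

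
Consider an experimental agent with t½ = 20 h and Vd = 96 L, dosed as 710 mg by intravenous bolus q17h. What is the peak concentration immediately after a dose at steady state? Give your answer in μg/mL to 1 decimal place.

16.6 μg/mL

k = ln2/t½ = ln2/20 ≈ 0.034657 h⁻¹; fraction remaining f = e^(−kτ) = e^(−0.034657×17) ≈ 0.5548.
At steady state, accumulation factor R = 1/(1 − e^(−kτ)) ≈ 2.2462.
Single-dose peak C₀ = D/Vd = 710/96 ≈ 7.396 μg/mL.
Steady-state peak Cmax,ss = C₀·R ≈ 7.396 × 2.2462 ≈ 16.613 μg/mL.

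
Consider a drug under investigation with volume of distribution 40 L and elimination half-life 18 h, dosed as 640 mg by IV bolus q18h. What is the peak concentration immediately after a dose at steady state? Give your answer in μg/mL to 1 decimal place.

32.0 μg/mL

τ = 18 h = 1 half-life, so f = (1/2)^1 = 0.5.
At steady state, R = 1/(1 − 0.5) = 2/1.
Single-dose peak C₀ = D/Vd = 640/40 = 16 μg/mL.
Steady-state peak Cmax,ss = C₀·R = 16 × 2/1 ≈ 32.000 μg/mL.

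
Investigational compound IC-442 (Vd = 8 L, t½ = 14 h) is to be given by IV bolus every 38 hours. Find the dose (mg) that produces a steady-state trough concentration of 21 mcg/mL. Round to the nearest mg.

935 mg

τ/t½ = 38/14 ≈ 2.7143, so f = (1/2)^(38/14) ≈ 0.152377.
Cmin,ss = (D/Vd)·f/(1−f), so D = Cmin,ss·Vd·(1−f)/f.
D = 21 × 8 × (1−f)/f ≈ 21 × 8 × 5.56267 ≈ 934.53 mg.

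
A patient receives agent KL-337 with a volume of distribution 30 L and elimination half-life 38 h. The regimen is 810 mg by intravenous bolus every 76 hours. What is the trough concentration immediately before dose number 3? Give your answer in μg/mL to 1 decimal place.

f = (1/2)^(τ/t½) = (1/2)^(76/38) ≈ 0.2500.
C₀ = D/Vd = 810/30 ≈ 27.000 μg/mL.
Before the 3rd dose, 2 doses have been given. Superposition: Cmin = C₀·(f + f²).
≈ 27.000 × (0.2500 + 0.0625) ≈ 27.000 × 0.3125 ≈ 8.438 μg/mL.

8.4 μg/mL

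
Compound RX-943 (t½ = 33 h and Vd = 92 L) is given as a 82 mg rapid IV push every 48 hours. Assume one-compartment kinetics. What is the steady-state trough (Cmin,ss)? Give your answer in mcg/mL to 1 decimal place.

0.5 mcg/mL

k = ln2/t½ = ln2/33 ≈ 0.021004 h⁻¹; fraction remaining f = e^(−kτ) = e^(−0.021004×48) ≈ 0.3649.
Each bolus raises the concentration by D/Vd = 82/92 ≈ 0.891 mcg/mL.
Steady-state trough Cmin,ss = C₀·f/(1−f) ≈ 0.891 × 0.3649/0.6351 ≈ 0.512 mcg/mL.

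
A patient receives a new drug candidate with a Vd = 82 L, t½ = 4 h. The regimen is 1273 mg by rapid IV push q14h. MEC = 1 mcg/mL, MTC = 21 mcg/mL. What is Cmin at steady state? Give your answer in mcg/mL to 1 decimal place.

1.5 mcg/mL

k = ln2/t½ = ln2/4 ≈ 0.173287 h⁻¹; fraction remaining f = e^(−kτ) = e^(−0.173287×14) ≈ 0.0884.
At steady state, accumulation factor R = 1/(1 − e^(−kτ)) ≈ 1.0970.
Single-dose peak C₀ = D/Vd = 1273/82 ≈ 15.524 mcg/mL.
Steady-state peak Cmax,ss = C₀·R ≈ 15.524 × 1.0970 ≈ 17.030 mcg/mL.
Steady-state trough Cmin,ss = Cmax,ss·f ≈ 17.030 × 0.0884 ≈ 1.505 mcg/mL.
Trough 1.5 mcg/mL vs MEC 1 mcg/mL: adequate.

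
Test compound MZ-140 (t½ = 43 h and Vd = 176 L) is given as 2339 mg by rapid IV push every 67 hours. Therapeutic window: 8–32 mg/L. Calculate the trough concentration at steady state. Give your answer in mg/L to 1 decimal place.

6.8 mg/L

Over one 67-h interval, 67/43 ≈ 1.5581 half-lives elapse, leaving f ≈ 0.3396 of each dose.
Each bolus raises the concentration by D/Vd = 2339/176 ≈ 13.290 mg/L.
Steady-state trough Cmin,ss = C₀·f/(1−f) ≈ 13.290 × 0.3396/0.6604 ≈ 6.834 mg/L.
Trough 6.8 mg/L vs MEC 8 mg/L: subtherapeutic.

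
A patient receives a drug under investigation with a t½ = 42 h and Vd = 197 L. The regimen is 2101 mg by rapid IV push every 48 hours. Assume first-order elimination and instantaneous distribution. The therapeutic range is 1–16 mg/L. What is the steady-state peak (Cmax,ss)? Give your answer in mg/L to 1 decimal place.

19.5 mg/L

k = ln2/t½ = ln2/42 ≈ 0.016504 h⁻¹; fraction remaining f = e^(−kτ) = e^(−0.016504×48) ≈ 0.4529.
At steady state, accumulation factor R = 1/(1 − e^(−kτ)) ≈ 1.8278.
Single-dose peak C₀ = D/Vd = 2101/197 ≈ 10.665 mg/L.
Steady-state peak Cmax,ss = C₀·R ≈ 10.665 × 1.8278 ≈ 19.493 mg/L.
Peak 19.5 mg/L vs MTC 16 mg/L: exceeds toxic threshold.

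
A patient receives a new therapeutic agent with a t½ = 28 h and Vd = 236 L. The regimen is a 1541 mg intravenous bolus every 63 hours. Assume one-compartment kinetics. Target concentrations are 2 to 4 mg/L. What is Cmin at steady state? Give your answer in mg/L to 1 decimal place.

1.7 mg/L

τ/t½ = 63/28 ≈ 2.25, so fraction remaining f = (1/2)^(63/28) ≈ 0.2102.
Each bolus raises the concentration by D/Vd = 1541/236 ≈ 6.530 mg/L.
Steady-state trough Cmin,ss = C₀·f/(1−f) ≈ 6.530 × 0.2102/0.7898 ≈ 1.738 mg/L.
Trough 1.7 mg/L vs MEC 2 mg/L: subtherapeutic.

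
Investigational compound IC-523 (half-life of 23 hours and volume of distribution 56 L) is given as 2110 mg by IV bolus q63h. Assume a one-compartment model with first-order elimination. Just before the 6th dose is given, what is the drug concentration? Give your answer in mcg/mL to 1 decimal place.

f = (1/2)^(τ/t½) = (1/2)^(63/23) ≈ 0.1498.
C₀ = D/Vd = 2110/56 ≈ 37.679 mcg/mL.
Before the 6th dose, 5 doses have been given. Superposition: Cmin = C₀·(f + f² + … + f^5).
≈ 37.679 × (0.1498 + 0.0224 + 0.0034 + 0.0005 + 0.0001) ≈ 37.679 × 0.1762 ≈ 6.639 mcg/mL.

6.6 mcg/mL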